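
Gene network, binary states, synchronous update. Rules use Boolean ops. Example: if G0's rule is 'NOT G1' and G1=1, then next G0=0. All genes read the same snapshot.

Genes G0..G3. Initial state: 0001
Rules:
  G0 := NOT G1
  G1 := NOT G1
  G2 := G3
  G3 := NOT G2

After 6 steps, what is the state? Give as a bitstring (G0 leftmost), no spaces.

Step 1: G0=NOT G1=NOT 0=1 G1=NOT G1=NOT 0=1 G2=G3=1 G3=NOT G2=NOT 0=1 -> 1111
Step 2: G0=NOT G1=NOT 1=0 G1=NOT G1=NOT 1=0 G2=G3=1 G3=NOT G2=NOT 1=0 -> 0010
Step 3: G0=NOT G1=NOT 0=1 G1=NOT G1=NOT 0=1 G2=G3=0 G3=NOT G2=NOT 1=0 -> 1100
Step 4: G0=NOT G1=NOT 1=0 G1=NOT G1=NOT 1=0 G2=G3=0 G3=NOT G2=NOT 0=1 -> 0001
Step 5: G0=NOT G1=NOT 0=1 G1=NOT G1=NOT 0=1 G2=G3=1 G3=NOT G2=NOT 0=1 -> 1111
Step 6: G0=NOT G1=NOT 1=0 G1=NOT G1=NOT 1=0 G2=G3=1 G3=NOT G2=NOT 1=0 -> 0010

0010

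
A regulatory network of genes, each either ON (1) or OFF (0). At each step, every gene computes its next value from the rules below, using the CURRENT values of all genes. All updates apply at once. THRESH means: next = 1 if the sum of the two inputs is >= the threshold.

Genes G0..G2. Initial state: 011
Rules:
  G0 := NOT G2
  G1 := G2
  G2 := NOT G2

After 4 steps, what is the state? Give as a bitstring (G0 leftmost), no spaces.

Step 1: G0=NOT G2=NOT 1=0 G1=G2=1 G2=NOT G2=NOT 1=0 -> 010
Step 2: G0=NOT G2=NOT 0=1 G1=G2=0 G2=NOT G2=NOT 0=1 -> 101
Step 3: G0=NOT G2=NOT 1=0 G1=G2=1 G2=NOT G2=NOT 1=0 -> 010
Step 4: G0=NOT G2=NOT 0=1 G1=G2=0 G2=NOT G2=NOT 0=1 -> 101

101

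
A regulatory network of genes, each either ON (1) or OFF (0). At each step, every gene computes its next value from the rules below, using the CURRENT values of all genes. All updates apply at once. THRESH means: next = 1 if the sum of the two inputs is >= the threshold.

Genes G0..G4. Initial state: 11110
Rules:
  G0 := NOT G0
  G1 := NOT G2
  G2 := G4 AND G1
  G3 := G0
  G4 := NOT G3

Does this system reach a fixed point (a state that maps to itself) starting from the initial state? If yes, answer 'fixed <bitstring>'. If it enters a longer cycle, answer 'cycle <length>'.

Answer: cycle 4

Derivation:
Step 0: 11110
Step 1: G0=NOT G0=NOT 1=0 G1=NOT G2=NOT 1=0 G2=G4&G1=0&1=0 G3=G0=1 G4=NOT G3=NOT 1=0 -> 00010
Step 2: G0=NOT G0=NOT 0=1 G1=NOT G2=NOT 0=1 G2=G4&G1=0&0=0 G3=G0=0 G4=NOT G3=NOT 1=0 -> 11000
Step 3: G0=NOT G0=NOT 1=0 G1=NOT G2=NOT 0=1 G2=G4&G1=0&1=0 G3=G0=1 G4=NOT G3=NOT 0=1 -> 01011
Step 4: G0=NOT G0=NOT 0=1 G1=NOT G2=NOT 0=1 G2=G4&G1=1&1=1 G3=G0=0 G4=NOT G3=NOT 1=0 -> 11100
Step 5: G0=NOT G0=NOT 1=0 G1=NOT G2=NOT 1=0 G2=G4&G1=0&1=0 G3=G0=1 G4=NOT G3=NOT 0=1 -> 00011
Step 6: G0=NOT G0=NOT 0=1 G1=NOT G2=NOT 0=1 G2=G4&G1=1&0=0 G3=G0=0 G4=NOT G3=NOT 1=0 -> 11000
Cycle of length 4 starting at step 2 -> no fixed point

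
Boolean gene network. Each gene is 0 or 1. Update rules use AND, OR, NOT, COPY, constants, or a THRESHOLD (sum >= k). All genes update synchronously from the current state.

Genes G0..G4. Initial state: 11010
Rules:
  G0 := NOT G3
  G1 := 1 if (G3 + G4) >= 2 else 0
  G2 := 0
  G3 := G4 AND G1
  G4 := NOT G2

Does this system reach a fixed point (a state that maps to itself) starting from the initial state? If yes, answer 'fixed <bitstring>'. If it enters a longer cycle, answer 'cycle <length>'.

Answer: fixed 10001

Derivation:
Step 0: 11010
Step 1: G0=NOT G3=NOT 1=0 G1=(1+0>=2)=0 G2=0(const) G3=G4&G1=0&1=0 G4=NOT G2=NOT 0=1 -> 00001
Step 2: G0=NOT G3=NOT 0=1 G1=(0+1>=2)=0 G2=0(const) G3=G4&G1=1&0=0 G4=NOT G2=NOT 0=1 -> 10001
Step 3: G0=NOT G3=NOT 0=1 G1=(0+1>=2)=0 G2=0(const) G3=G4&G1=1&0=0 G4=NOT G2=NOT 0=1 -> 10001
Fixed point reached at step 2: 10001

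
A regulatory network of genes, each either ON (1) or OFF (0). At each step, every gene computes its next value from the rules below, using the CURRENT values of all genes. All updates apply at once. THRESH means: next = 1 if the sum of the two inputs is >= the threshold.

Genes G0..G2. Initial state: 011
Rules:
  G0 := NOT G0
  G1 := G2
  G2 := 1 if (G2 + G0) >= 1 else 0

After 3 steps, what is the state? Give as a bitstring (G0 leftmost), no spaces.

Step 1: G0=NOT G0=NOT 0=1 G1=G2=1 G2=(1+0>=1)=1 -> 111
Step 2: G0=NOT G0=NOT 1=0 G1=G2=1 G2=(1+1>=1)=1 -> 011
Step 3: G0=NOT G0=NOT 0=1 G1=G2=1 G2=(1+0>=1)=1 -> 111

111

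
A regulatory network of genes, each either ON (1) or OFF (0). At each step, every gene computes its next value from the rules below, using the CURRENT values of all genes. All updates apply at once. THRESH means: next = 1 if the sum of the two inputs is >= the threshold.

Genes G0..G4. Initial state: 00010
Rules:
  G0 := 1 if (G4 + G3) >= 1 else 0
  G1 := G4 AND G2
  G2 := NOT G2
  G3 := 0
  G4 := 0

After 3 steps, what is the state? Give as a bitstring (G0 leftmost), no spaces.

Step 1: G0=(0+1>=1)=1 G1=G4&G2=0&0=0 G2=NOT G2=NOT 0=1 G3=0(const) G4=0(const) -> 10100
Step 2: G0=(0+0>=1)=0 G1=G4&G2=0&1=0 G2=NOT G2=NOT 1=0 G3=0(const) G4=0(const) -> 00000
Step 3: G0=(0+0>=1)=0 G1=G4&G2=0&0=0 G2=NOT G2=NOT 0=1 G3=0(const) G4=0(const) -> 00100

00100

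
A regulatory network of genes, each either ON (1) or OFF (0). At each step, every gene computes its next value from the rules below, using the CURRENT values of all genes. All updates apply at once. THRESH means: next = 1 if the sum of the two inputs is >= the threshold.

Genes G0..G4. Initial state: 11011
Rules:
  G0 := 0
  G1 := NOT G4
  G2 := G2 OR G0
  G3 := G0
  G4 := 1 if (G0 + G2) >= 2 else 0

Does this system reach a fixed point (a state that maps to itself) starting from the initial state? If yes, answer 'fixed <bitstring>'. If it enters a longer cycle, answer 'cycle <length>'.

Answer: fixed 01100

Derivation:
Step 0: 11011
Step 1: G0=0(const) G1=NOT G4=NOT 1=0 G2=G2|G0=0|1=1 G3=G0=1 G4=(1+0>=2)=0 -> 00110
Step 2: G0=0(const) G1=NOT G4=NOT 0=1 G2=G2|G0=1|0=1 G3=G0=0 G4=(0+1>=2)=0 -> 01100
Step 3: G0=0(const) G1=NOT G4=NOT 0=1 G2=G2|G0=1|0=1 G3=G0=0 G4=(0+1>=2)=0 -> 01100
Fixed point reached at step 2: 01100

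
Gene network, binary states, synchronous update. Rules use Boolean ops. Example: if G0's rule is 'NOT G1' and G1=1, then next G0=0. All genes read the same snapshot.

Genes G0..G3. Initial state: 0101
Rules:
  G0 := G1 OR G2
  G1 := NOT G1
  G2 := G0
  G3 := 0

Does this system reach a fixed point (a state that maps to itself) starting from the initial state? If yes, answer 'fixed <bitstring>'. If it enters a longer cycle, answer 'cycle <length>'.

Step 0: 0101
Step 1: G0=G1|G2=1|0=1 G1=NOT G1=NOT 1=0 G2=G0=0 G3=0(const) -> 1000
Step 2: G0=G1|G2=0|0=0 G1=NOT G1=NOT 0=1 G2=G0=1 G3=0(const) -> 0110
Step 3: G0=G1|G2=1|1=1 G1=NOT G1=NOT 1=0 G2=G0=0 G3=0(const) -> 1000
Cycle of length 2 starting at step 1 -> no fixed point

Answer: cycle 2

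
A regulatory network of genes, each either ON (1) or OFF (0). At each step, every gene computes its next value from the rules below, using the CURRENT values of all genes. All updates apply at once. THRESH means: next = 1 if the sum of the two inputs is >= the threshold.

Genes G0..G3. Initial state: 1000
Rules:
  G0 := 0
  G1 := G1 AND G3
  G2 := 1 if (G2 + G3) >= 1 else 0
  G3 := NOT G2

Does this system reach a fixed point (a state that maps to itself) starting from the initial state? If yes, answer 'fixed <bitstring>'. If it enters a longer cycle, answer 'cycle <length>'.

Step 0: 1000
Step 1: G0=0(const) G1=G1&G3=0&0=0 G2=(0+0>=1)=0 G3=NOT G2=NOT 0=1 -> 0001
Step 2: G0=0(const) G1=G1&G3=0&1=0 G2=(0+1>=1)=1 G3=NOT G2=NOT 0=1 -> 0011
Step 3: G0=0(const) G1=G1&G3=0&1=0 G2=(1+1>=1)=1 G3=NOT G2=NOT 1=0 -> 0010
Step 4: G0=0(const) G1=G1&G3=0&0=0 G2=(1+0>=1)=1 G3=NOT G2=NOT 1=0 -> 0010
Fixed point reached at step 3: 0010

Answer: fixed 0010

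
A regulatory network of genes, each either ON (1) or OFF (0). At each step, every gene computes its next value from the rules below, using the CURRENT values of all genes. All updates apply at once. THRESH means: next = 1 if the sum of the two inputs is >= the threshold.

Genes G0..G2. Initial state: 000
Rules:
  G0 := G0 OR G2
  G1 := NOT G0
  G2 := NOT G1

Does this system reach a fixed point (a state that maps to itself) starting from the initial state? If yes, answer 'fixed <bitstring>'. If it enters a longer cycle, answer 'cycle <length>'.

Step 0: 000
Step 1: G0=G0|G2=0|0=0 G1=NOT G0=NOT 0=1 G2=NOT G1=NOT 0=1 -> 011
Step 2: G0=G0|G2=0|1=1 G1=NOT G0=NOT 0=1 G2=NOT G1=NOT 1=0 -> 110
Step 3: G0=G0|G2=1|0=1 G1=NOT G0=NOT 1=0 G2=NOT G1=NOT 1=0 -> 100
Step 4: G0=G0|G2=1|0=1 G1=NOT G0=NOT 1=0 G2=NOT G1=NOT 0=1 -> 101
Step 5: G0=G0|G2=1|1=1 G1=NOT G0=NOT 1=0 G2=NOT G1=NOT 0=1 -> 101
Fixed point reached at step 4: 101

Answer: fixed 101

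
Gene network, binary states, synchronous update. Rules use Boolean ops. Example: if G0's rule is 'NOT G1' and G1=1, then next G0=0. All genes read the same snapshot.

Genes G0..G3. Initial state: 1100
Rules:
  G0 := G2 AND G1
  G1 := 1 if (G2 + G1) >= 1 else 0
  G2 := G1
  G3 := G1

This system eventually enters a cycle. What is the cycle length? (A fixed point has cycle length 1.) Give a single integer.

Answer: 1

Derivation:
Step 0: 1100
Step 1: G0=G2&G1=0&1=0 G1=(0+1>=1)=1 G2=G1=1 G3=G1=1 -> 0111
Step 2: G0=G2&G1=1&1=1 G1=(1+1>=1)=1 G2=G1=1 G3=G1=1 -> 1111
Step 3: G0=G2&G1=1&1=1 G1=(1+1>=1)=1 G2=G1=1 G3=G1=1 -> 1111
State from step 3 equals state from step 2 -> cycle length 1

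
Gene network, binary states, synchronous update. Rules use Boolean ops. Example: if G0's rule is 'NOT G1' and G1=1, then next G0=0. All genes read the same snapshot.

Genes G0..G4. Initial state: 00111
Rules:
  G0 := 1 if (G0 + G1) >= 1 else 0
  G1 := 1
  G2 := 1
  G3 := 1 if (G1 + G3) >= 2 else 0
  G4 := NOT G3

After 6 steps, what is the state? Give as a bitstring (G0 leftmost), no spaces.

Step 1: G0=(0+0>=1)=0 G1=1(const) G2=1(const) G3=(0+1>=2)=0 G4=NOT G3=NOT 1=0 -> 01100
Step 2: G0=(0+1>=1)=1 G1=1(const) G2=1(const) G3=(1+0>=2)=0 G4=NOT G3=NOT 0=1 -> 11101
Step 3: G0=(1+1>=1)=1 G1=1(const) G2=1(const) G3=(1+0>=2)=0 G4=NOT G3=NOT 0=1 -> 11101
Step 4: G0=(1+1>=1)=1 G1=1(const) G2=1(const) G3=(1+0>=2)=0 G4=NOT G3=NOT 0=1 -> 11101
Step 5: G0=(1+1>=1)=1 G1=1(const) G2=1(const) G3=(1+0>=2)=0 G4=NOT G3=NOT 0=1 -> 11101
Step 6: G0=(1+1>=1)=1 G1=1(const) G2=1(const) G3=(1+0>=2)=0 G4=NOT G3=NOT 0=1 -> 11101

11101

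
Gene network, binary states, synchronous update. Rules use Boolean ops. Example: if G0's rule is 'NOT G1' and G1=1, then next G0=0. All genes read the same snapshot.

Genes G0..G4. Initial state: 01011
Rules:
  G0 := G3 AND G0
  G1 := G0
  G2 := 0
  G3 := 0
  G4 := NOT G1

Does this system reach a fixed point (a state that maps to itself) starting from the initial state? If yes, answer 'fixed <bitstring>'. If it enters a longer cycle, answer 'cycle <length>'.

Step 0: 01011
Step 1: G0=G3&G0=1&0=0 G1=G0=0 G2=0(const) G3=0(const) G4=NOT G1=NOT 1=0 -> 00000
Step 2: G0=G3&G0=0&0=0 G1=G0=0 G2=0(const) G3=0(const) G4=NOT G1=NOT 0=1 -> 00001
Step 3: G0=G3&G0=0&0=0 G1=G0=0 G2=0(const) G3=0(const) G4=NOT G1=NOT 0=1 -> 00001
Fixed point reached at step 2: 00001

Answer: fixed 00001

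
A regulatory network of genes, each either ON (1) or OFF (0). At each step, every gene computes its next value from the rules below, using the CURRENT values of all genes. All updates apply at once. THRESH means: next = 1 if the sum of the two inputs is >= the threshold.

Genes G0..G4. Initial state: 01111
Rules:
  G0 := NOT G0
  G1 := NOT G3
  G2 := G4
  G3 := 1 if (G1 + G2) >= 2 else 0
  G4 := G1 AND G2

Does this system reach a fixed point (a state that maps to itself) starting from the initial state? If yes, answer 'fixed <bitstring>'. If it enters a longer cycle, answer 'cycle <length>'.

Step 0: 01111
Step 1: G0=NOT G0=NOT 0=1 G1=NOT G3=NOT 1=0 G2=G4=1 G3=(1+1>=2)=1 G4=G1&G2=1&1=1 -> 10111
Step 2: G0=NOT G0=NOT 1=0 G1=NOT G3=NOT 1=0 G2=G4=1 G3=(0+1>=2)=0 G4=G1&G2=0&1=0 -> 00100
Step 3: G0=NOT G0=NOT 0=1 G1=NOT G3=NOT 0=1 G2=G4=0 G3=(0+1>=2)=0 G4=G1&G2=0&1=0 -> 11000
Step 4: G0=NOT G0=NOT 1=0 G1=NOT G3=NOT 0=1 G2=G4=0 G3=(1+0>=2)=0 G4=G1&G2=1&0=0 -> 01000
Step 5: G0=NOT G0=NOT 0=1 G1=NOT G3=NOT 0=1 G2=G4=0 G3=(1+0>=2)=0 G4=G1&G2=1&0=0 -> 11000
Cycle of length 2 starting at step 3 -> no fixed point

Answer: cycle 2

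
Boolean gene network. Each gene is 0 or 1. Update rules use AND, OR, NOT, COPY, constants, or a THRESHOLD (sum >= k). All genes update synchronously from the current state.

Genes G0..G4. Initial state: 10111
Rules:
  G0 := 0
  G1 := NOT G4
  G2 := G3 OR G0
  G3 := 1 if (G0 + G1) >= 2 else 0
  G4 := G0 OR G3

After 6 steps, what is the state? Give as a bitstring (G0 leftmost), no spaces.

Step 1: G0=0(const) G1=NOT G4=NOT 1=0 G2=G3|G0=1|1=1 G3=(1+0>=2)=0 G4=G0|G3=1|1=1 -> 00101
Step 2: G0=0(const) G1=NOT G4=NOT 1=0 G2=G3|G0=0|0=0 G3=(0+0>=2)=0 G4=G0|G3=0|0=0 -> 00000
Step 3: G0=0(const) G1=NOT G4=NOT 0=1 G2=G3|G0=0|0=0 G3=(0+0>=2)=0 G4=G0|G3=0|0=0 -> 01000
Step 4: G0=0(const) G1=NOT G4=NOT 0=1 G2=G3|G0=0|0=0 G3=(0+1>=2)=0 G4=G0|G3=0|0=0 -> 01000
Step 5: G0=0(const) G1=NOT G4=NOT 0=1 G2=G3|G0=0|0=0 G3=(0+1>=2)=0 G4=G0|G3=0|0=0 -> 01000
Step 6: G0=0(const) G1=NOT G4=NOT 0=1 G2=G3|G0=0|0=0 G3=(0+1>=2)=0 G4=G0|G3=0|0=0 -> 01000

01000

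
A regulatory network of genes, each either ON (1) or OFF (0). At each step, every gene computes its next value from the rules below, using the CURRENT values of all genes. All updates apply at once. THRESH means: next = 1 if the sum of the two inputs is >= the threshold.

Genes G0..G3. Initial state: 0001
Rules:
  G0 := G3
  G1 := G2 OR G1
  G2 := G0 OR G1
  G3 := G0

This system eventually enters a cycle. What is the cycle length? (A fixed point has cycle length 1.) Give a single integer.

Step 0: 0001
Step 1: G0=G3=1 G1=G2|G1=0|0=0 G2=G0|G1=0|0=0 G3=G0=0 -> 1000
Step 2: G0=G3=0 G1=G2|G1=0|0=0 G2=G0|G1=1|0=1 G3=G0=1 -> 0011
Step 3: G0=G3=1 G1=G2|G1=1|0=1 G2=G0|G1=0|0=0 G3=G0=0 -> 1100
Step 4: G0=G3=0 G1=G2|G1=0|1=1 G2=G0|G1=1|1=1 G3=G0=1 -> 0111
Step 5: G0=G3=1 G1=G2|G1=1|1=1 G2=G0|G1=0|1=1 G3=G0=0 -> 1110
Step 6: G0=G3=0 G1=G2|G1=1|1=1 G2=G0|G1=1|1=1 G3=G0=1 -> 0111
State from step 6 equals state from step 4 -> cycle length 2

Answer: 2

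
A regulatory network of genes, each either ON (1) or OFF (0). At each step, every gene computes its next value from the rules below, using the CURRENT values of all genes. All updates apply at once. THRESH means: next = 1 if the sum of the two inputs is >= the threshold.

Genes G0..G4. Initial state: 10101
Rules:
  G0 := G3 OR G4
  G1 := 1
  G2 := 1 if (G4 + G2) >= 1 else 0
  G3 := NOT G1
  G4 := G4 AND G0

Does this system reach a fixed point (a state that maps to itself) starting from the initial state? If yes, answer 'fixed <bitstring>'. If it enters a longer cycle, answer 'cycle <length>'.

Answer: fixed 11101

Derivation:
Step 0: 10101
Step 1: G0=G3|G4=0|1=1 G1=1(const) G2=(1+1>=1)=1 G3=NOT G1=NOT 0=1 G4=G4&G0=1&1=1 -> 11111
Step 2: G0=G3|G4=1|1=1 G1=1(const) G2=(1+1>=1)=1 G3=NOT G1=NOT 1=0 G4=G4&G0=1&1=1 -> 11101
Step 3: G0=G3|G4=0|1=1 G1=1(const) G2=(1+1>=1)=1 G3=NOT G1=NOT 1=0 G4=G4&G0=1&1=1 -> 11101
Fixed point reached at step 2: 11101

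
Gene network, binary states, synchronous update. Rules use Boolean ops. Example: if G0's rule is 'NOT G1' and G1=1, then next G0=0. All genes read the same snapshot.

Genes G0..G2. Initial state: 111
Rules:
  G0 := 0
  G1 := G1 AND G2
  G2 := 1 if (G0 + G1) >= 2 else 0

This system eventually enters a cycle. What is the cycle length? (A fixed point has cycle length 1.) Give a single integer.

Step 0: 111
Step 1: G0=0(const) G1=G1&G2=1&1=1 G2=(1+1>=2)=1 -> 011
Step 2: G0=0(const) G1=G1&G2=1&1=1 G2=(0+1>=2)=0 -> 010
Step 3: G0=0(const) G1=G1&G2=1&0=0 G2=(0+1>=2)=0 -> 000
Step 4: G0=0(const) G1=G1&G2=0&0=0 G2=(0+0>=2)=0 -> 000
State from step 4 equals state from step 3 -> cycle length 1

Answer: 1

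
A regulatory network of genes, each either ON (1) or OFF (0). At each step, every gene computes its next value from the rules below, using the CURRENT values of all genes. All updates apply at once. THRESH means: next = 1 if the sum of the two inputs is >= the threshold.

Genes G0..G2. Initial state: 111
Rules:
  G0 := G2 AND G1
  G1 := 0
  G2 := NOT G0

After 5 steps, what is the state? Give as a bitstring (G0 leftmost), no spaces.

Step 1: G0=G2&G1=1&1=1 G1=0(const) G2=NOT G0=NOT 1=0 -> 100
Step 2: G0=G2&G1=0&0=0 G1=0(const) G2=NOT G0=NOT 1=0 -> 000
Step 3: G0=G2&G1=0&0=0 G1=0(const) G2=NOT G0=NOT 0=1 -> 001
Step 4: G0=G2&G1=1&0=0 G1=0(const) G2=NOT G0=NOT 0=1 -> 001
Step 5: G0=G2&G1=1&0=0 G1=0(const) G2=NOT G0=NOT 0=1 -> 001

001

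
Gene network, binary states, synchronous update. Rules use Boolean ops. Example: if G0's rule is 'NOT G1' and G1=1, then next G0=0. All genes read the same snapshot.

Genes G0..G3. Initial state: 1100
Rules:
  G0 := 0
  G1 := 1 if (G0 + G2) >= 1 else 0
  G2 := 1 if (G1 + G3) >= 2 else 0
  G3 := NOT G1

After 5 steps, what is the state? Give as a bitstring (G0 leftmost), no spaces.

Step 1: G0=0(const) G1=(1+0>=1)=1 G2=(1+0>=2)=0 G3=NOT G1=NOT 1=0 -> 0100
Step 2: G0=0(const) G1=(0+0>=1)=0 G2=(1+0>=2)=0 G3=NOT G1=NOT 1=0 -> 0000
Step 3: G0=0(const) G1=(0+0>=1)=0 G2=(0+0>=2)=0 G3=NOT G1=NOT 0=1 -> 0001
Step 4: G0=0(const) G1=(0+0>=1)=0 G2=(0+1>=2)=0 G3=NOT G1=NOT 0=1 -> 0001
Step 5: G0=0(const) G1=(0+0>=1)=0 G2=(0+1>=2)=0 G3=NOT G1=NOT 0=1 -> 0001

0001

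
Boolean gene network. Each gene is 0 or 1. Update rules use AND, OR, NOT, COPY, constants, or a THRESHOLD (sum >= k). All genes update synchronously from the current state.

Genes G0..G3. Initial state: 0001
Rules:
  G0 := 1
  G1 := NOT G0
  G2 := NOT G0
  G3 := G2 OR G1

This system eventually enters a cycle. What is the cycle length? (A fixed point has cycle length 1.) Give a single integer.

Step 0: 0001
Step 1: G0=1(const) G1=NOT G0=NOT 0=1 G2=NOT G0=NOT 0=1 G3=G2|G1=0|0=0 -> 1110
Step 2: G0=1(const) G1=NOT G0=NOT 1=0 G2=NOT G0=NOT 1=0 G3=G2|G1=1|1=1 -> 1001
Step 3: G0=1(const) G1=NOT G0=NOT 1=0 G2=NOT G0=NOT 1=0 G3=G2|G1=0|0=0 -> 1000
Step 4: G0=1(const) G1=NOT G0=NOT 1=0 G2=NOT G0=NOT 1=0 G3=G2|G1=0|0=0 -> 1000
State from step 4 equals state from step 3 -> cycle length 1

Answer: 1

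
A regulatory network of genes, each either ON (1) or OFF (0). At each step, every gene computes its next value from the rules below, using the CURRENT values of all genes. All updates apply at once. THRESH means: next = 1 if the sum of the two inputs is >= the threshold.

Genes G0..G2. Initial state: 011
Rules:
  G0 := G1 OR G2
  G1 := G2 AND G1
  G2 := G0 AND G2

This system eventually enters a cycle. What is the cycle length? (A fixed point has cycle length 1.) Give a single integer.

Step 0: 011
Step 1: G0=G1|G2=1|1=1 G1=G2&G1=1&1=1 G2=G0&G2=0&1=0 -> 110
Step 2: G0=G1|G2=1|0=1 G1=G2&G1=0&1=0 G2=G0&G2=1&0=0 -> 100
Step 3: G0=G1|G2=0|0=0 G1=G2&G1=0&0=0 G2=G0&G2=1&0=0 -> 000
Step 4: G0=G1|G2=0|0=0 G1=G2&G1=0&0=0 G2=G0&G2=0&0=0 -> 000
State from step 4 equals state from step 3 -> cycle length 1

Answer: 1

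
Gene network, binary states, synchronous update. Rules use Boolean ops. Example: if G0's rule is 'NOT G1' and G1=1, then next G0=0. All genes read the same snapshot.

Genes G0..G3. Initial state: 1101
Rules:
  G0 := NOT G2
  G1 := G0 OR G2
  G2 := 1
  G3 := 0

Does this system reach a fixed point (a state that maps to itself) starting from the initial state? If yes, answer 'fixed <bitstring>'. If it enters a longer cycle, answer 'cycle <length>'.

Answer: fixed 0110

Derivation:
Step 0: 1101
Step 1: G0=NOT G2=NOT 0=1 G1=G0|G2=1|0=1 G2=1(const) G3=0(const) -> 1110
Step 2: G0=NOT G2=NOT 1=0 G1=G0|G2=1|1=1 G2=1(const) G3=0(const) -> 0110
Step 3: G0=NOT G2=NOT 1=0 G1=G0|G2=0|1=1 G2=1(const) G3=0(const) -> 0110
Fixed point reached at step 2: 0110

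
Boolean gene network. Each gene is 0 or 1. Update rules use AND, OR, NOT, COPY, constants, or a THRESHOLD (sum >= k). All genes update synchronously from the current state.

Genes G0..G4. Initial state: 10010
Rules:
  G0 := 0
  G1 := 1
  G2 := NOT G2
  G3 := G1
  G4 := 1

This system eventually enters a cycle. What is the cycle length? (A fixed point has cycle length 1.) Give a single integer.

Answer: 2

Derivation:
Step 0: 10010
Step 1: G0=0(const) G1=1(const) G2=NOT G2=NOT 0=1 G3=G1=0 G4=1(const) -> 01101
Step 2: G0=0(const) G1=1(const) G2=NOT G2=NOT 1=0 G3=G1=1 G4=1(const) -> 01011
Step 3: G0=0(const) G1=1(const) G2=NOT G2=NOT 0=1 G3=G1=1 G4=1(const) -> 01111
Step 4: G0=0(const) G1=1(const) G2=NOT G2=NOT 1=0 G3=G1=1 G4=1(const) -> 01011
State from step 4 equals state from step 2 -> cycle length 2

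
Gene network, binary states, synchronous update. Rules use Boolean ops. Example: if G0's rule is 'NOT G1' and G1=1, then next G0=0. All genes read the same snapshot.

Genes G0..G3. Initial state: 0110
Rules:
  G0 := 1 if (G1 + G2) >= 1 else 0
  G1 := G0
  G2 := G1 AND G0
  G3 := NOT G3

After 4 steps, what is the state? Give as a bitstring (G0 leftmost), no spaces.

Step 1: G0=(1+1>=1)=1 G1=G0=0 G2=G1&G0=1&0=0 G3=NOT G3=NOT 0=1 -> 1001
Step 2: G0=(0+0>=1)=0 G1=G0=1 G2=G1&G0=0&1=0 G3=NOT G3=NOT 1=0 -> 0100
Step 3: G0=(1+0>=1)=1 G1=G0=0 G2=G1&G0=1&0=0 G3=NOT G3=NOT 0=1 -> 1001
Step 4: G0=(0+0>=1)=0 G1=G0=1 G2=G1&G0=0&1=0 G3=NOT G3=NOT 1=0 -> 0100

0100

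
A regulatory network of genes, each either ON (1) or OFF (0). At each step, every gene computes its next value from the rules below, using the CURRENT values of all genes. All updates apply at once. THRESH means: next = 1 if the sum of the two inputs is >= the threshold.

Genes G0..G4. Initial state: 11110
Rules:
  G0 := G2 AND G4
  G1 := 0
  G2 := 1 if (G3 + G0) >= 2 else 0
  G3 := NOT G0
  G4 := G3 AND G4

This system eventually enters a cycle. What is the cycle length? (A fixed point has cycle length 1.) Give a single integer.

Answer: 1

Derivation:
Step 0: 11110
Step 1: G0=G2&G4=1&0=0 G1=0(const) G2=(1+1>=2)=1 G3=NOT G0=NOT 1=0 G4=G3&G4=1&0=0 -> 00100
Step 2: G0=G2&G4=1&0=0 G1=0(const) G2=(0+0>=2)=0 G3=NOT G0=NOT 0=1 G4=G3&G4=0&0=0 -> 00010
Step 3: G0=G2&G4=0&0=0 G1=0(const) G2=(1+0>=2)=0 G3=NOT G0=NOT 0=1 G4=G3&G4=1&0=0 -> 00010
State from step 3 equals state from step 2 -> cycle length 1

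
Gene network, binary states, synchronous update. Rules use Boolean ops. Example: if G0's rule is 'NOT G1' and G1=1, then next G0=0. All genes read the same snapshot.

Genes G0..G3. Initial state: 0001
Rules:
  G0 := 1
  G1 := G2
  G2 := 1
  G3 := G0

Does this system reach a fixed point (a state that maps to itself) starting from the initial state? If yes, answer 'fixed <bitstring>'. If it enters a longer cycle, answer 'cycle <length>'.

Answer: fixed 1111

Derivation:
Step 0: 0001
Step 1: G0=1(const) G1=G2=0 G2=1(const) G3=G0=0 -> 1010
Step 2: G0=1(const) G1=G2=1 G2=1(const) G3=G0=1 -> 1111
Step 3: G0=1(const) G1=G2=1 G2=1(const) G3=G0=1 -> 1111
Fixed point reached at step 2: 1111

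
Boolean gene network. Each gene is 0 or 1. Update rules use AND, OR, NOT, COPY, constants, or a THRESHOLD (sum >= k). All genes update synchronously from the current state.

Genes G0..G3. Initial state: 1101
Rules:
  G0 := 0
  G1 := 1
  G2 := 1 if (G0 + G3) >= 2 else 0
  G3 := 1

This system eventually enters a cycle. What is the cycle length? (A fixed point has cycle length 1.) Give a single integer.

Step 0: 1101
Step 1: G0=0(const) G1=1(const) G2=(1+1>=2)=1 G3=1(const) -> 0111
Step 2: G0=0(const) G1=1(const) G2=(0+1>=2)=0 G3=1(const) -> 0101
Step 3: G0=0(const) G1=1(const) G2=(0+1>=2)=0 G3=1(const) -> 0101
State from step 3 equals state from step 2 -> cycle length 1

Answer: 1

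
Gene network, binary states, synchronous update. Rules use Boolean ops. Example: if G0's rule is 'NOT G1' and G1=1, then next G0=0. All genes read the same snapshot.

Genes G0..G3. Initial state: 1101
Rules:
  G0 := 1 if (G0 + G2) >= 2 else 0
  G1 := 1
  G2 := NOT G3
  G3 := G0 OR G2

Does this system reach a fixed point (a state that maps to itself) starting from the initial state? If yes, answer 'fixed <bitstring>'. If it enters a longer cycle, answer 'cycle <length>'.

Answer: cycle 4

Derivation:
Step 0: 1101
Step 1: G0=(1+0>=2)=0 G1=1(const) G2=NOT G3=NOT 1=0 G3=G0|G2=1|0=1 -> 0101
Step 2: G0=(0+0>=2)=0 G1=1(const) G2=NOT G3=NOT 1=0 G3=G0|G2=0|0=0 -> 0100
Step 3: G0=(0+0>=2)=0 G1=1(const) G2=NOT G3=NOT 0=1 G3=G0|G2=0|0=0 -> 0110
Step 4: G0=(0+1>=2)=0 G1=1(const) G2=NOT G3=NOT 0=1 G3=G0|G2=0|1=1 -> 0111
Step 5: G0=(0+1>=2)=0 G1=1(const) G2=NOT G3=NOT 1=0 G3=G0|G2=0|1=1 -> 0101
Cycle of length 4 starting at step 1 -> no fixed point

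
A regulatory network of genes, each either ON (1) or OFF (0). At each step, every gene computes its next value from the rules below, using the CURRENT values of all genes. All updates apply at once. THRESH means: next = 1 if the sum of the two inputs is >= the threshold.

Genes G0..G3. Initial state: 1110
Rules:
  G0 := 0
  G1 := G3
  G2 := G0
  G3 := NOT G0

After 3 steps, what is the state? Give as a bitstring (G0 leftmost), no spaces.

Step 1: G0=0(const) G1=G3=0 G2=G0=1 G3=NOT G0=NOT 1=0 -> 0010
Step 2: G0=0(const) G1=G3=0 G2=G0=0 G3=NOT G0=NOT 0=1 -> 0001
Step 3: G0=0(const) G1=G3=1 G2=G0=0 G3=NOT G0=NOT 0=1 -> 0101

0101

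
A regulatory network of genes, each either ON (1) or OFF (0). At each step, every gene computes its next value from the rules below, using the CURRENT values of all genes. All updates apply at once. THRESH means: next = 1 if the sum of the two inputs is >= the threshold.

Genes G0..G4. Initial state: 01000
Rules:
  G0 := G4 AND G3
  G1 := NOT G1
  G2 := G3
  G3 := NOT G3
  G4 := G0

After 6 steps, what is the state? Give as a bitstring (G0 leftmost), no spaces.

Step 1: G0=G4&G3=0&0=0 G1=NOT G1=NOT 1=0 G2=G3=0 G3=NOT G3=NOT 0=1 G4=G0=0 -> 00010
Step 2: G0=G4&G3=0&1=0 G1=NOT G1=NOT 0=1 G2=G3=1 G3=NOT G3=NOT 1=0 G4=G0=0 -> 01100
Step 3: G0=G4&G3=0&0=0 G1=NOT G1=NOT 1=0 G2=G3=0 G3=NOT G3=NOT 0=1 G4=G0=0 -> 00010
Step 4: G0=G4&G3=0&1=0 G1=NOT G1=NOT 0=1 G2=G3=1 G3=NOT G3=NOT 1=0 G4=G0=0 -> 01100
Step 5: G0=G4&G3=0&0=0 G1=NOT G1=NOT 1=0 G2=G3=0 G3=NOT G3=NOT 0=1 G4=G0=0 -> 00010
Step 6: G0=G4&G3=0&1=0 G1=NOT G1=NOT 0=1 G2=G3=1 G3=NOT G3=NOT 1=0 G4=G0=0 -> 01100

01100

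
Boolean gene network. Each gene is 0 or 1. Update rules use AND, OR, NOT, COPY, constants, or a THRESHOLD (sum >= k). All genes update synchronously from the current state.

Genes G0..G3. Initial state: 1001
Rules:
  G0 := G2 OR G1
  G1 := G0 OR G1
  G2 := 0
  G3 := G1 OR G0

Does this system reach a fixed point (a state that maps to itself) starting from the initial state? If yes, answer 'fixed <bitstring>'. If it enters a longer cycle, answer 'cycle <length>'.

Step 0: 1001
Step 1: G0=G2|G1=0|0=0 G1=G0|G1=1|0=1 G2=0(const) G3=G1|G0=0|1=1 -> 0101
Step 2: G0=G2|G1=0|1=1 G1=G0|G1=0|1=1 G2=0(const) G3=G1|G0=1|0=1 -> 1101
Step 3: G0=G2|G1=0|1=1 G1=G0|G1=1|1=1 G2=0(const) G3=G1|G0=1|1=1 -> 1101
Fixed point reached at step 2: 1101

Answer: fixed 1101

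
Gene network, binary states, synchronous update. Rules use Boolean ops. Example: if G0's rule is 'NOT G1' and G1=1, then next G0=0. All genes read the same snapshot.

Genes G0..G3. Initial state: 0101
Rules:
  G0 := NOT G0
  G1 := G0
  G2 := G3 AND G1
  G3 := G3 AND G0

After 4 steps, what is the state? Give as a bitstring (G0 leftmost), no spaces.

Step 1: G0=NOT G0=NOT 0=1 G1=G0=0 G2=G3&G1=1&1=1 G3=G3&G0=1&0=0 -> 1010
Step 2: G0=NOT G0=NOT 1=0 G1=G0=1 G2=G3&G1=0&0=0 G3=G3&G0=0&1=0 -> 0100
Step 3: G0=NOT G0=NOT 0=1 G1=G0=0 G2=G3&G1=0&1=0 G3=G3&G0=0&0=0 -> 1000
Step 4: G0=NOT G0=NOT 1=0 G1=G0=1 G2=G3&G1=0&0=0 G3=G3&G0=0&1=0 -> 0100

0100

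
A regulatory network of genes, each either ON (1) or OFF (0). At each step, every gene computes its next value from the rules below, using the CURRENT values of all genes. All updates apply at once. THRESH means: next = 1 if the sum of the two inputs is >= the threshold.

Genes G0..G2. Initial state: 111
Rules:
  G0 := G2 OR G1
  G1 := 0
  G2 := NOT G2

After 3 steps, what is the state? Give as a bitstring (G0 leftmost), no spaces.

Step 1: G0=G2|G1=1|1=1 G1=0(const) G2=NOT G2=NOT 1=0 -> 100
Step 2: G0=G2|G1=0|0=0 G1=0(const) G2=NOT G2=NOT 0=1 -> 001
Step 3: G0=G2|G1=1|0=1 G1=0(const) G2=NOT G2=NOT 1=0 -> 100

100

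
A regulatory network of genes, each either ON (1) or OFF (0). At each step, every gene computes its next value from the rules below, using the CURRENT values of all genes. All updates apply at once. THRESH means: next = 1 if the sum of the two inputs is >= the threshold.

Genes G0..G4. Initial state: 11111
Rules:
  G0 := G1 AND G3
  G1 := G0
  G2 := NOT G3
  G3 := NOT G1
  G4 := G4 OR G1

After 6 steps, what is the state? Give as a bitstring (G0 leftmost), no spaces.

Step 1: G0=G1&G3=1&1=1 G1=G0=1 G2=NOT G3=NOT 1=0 G3=NOT G1=NOT 1=0 G4=G4|G1=1|1=1 -> 11001
Step 2: G0=G1&G3=1&0=0 G1=G0=1 G2=NOT G3=NOT 0=1 G3=NOT G1=NOT 1=0 G4=G4|G1=1|1=1 -> 01101
Step 3: G0=G1&G3=1&0=0 G1=G0=0 G2=NOT G3=NOT 0=1 G3=NOT G1=NOT 1=0 G4=G4|G1=1|1=1 -> 00101
Step 4: G0=G1&G3=0&0=0 G1=G0=0 G2=NOT G3=NOT 0=1 G3=NOT G1=NOT 0=1 G4=G4|G1=1|0=1 -> 00111
Step 5: G0=G1&G3=0&1=0 G1=G0=0 G2=NOT G3=NOT 1=0 G3=NOT G1=NOT 0=1 G4=G4|G1=1|0=1 -> 00011
Step 6: G0=G1&G3=0&1=0 G1=G0=0 G2=NOT G3=NOT 1=0 G3=NOT G1=NOT 0=1 G4=G4|G1=1|0=1 -> 00011

00011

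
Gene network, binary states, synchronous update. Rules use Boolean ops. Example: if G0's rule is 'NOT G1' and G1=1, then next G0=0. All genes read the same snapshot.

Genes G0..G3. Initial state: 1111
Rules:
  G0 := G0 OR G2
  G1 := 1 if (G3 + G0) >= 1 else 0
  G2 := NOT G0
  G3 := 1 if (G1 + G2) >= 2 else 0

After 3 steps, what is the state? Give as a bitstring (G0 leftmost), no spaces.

Step 1: G0=G0|G2=1|1=1 G1=(1+1>=1)=1 G2=NOT G0=NOT 1=0 G3=(1+1>=2)=1 -> 1101
Step 2: G0=G0|G2=1|0=1 G1=(1+1>=1)=1 G2=NOT G0=NOT 1=0 G3=(1+0>=2)=0 -> 1100
Step 3: G0=G0|G2=1|0=1 G1=(0+1>=1)=1 G2=NOT G0=NOT 1=0 G3=(1+0>=2)=0 -> 1100

1100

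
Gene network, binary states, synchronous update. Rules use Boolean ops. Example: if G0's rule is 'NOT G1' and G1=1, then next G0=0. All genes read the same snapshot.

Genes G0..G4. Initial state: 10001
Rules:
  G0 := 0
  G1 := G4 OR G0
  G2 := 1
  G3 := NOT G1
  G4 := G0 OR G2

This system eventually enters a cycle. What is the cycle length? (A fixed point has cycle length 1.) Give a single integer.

Step 0: 10001
Step 1: G0=0(const) G1=G4|G0=1|1=1 G2=1(const) G3=NOT G1=NOT 0=1 G4=G0|G2=1|0=1 -> 01111
Step 2: G0=0(const) G1=G4|G0=1|0=1 G2=1(const) G3=NOT G1=NOT 1=0 G4=G0|G2=0|1=1 -> 01101
Step 3: G0=0(const) G1=G4|G0=1|0=1 G2=1(const) G3=NOT G1=NOT 1=0 G4=G0|G2=0|1=1 -> 01101
State from step 3 equals state from step 2 -> cycle length 1

Answer: 1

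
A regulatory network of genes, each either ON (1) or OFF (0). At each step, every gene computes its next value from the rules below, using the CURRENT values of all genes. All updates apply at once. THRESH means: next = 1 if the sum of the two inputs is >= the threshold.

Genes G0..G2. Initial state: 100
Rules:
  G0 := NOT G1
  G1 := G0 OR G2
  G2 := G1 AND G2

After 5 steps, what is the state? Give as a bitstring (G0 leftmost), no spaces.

Step 1: G0=NOT G1=NOT 0=1 G1=G0|G2=1|0=1 G2=G1&G2=0&0=0 -> 110
Step 2: G0=NOT G1=NOT 1=0 G1=G0|G2=1|0=1 G2=G1&G2=1&0=0 -> 010
Step 3: G0=NOT G1=NOT 1=0 G1=G0|G2=0|0=0 G2=G1&G2=1&0=0 -> 000
Step 4: G0=NOT G1=NOT 0=1 G1=G0|G2=0|0=0 G2=G1&G2=0&0=0 -> 100
Step 5: G0=NOT G1=NOT 0=1 G1=G0|G2=1|0=1 G2=G1&G2=0&0=0 -> 110

110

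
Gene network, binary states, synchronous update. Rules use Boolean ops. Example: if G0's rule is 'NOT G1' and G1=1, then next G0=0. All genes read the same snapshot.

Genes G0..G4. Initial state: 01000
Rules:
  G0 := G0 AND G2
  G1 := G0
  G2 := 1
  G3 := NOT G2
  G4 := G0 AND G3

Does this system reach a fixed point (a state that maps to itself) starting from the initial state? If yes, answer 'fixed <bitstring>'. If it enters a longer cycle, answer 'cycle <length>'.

Answer: fixed 00100

Derivation:
Step 0: 01000
Step 1: G0=G0&G2=0&0=0 G1=G0=0 G2=1(const) G3=NOT G2=NOT 0=1 G4=G0&G3=0&0=0 -> 00110
Step 2: G0=G0&G2=0&1=0 G1=G0=0 G2=1(const) G3=NOT G2=NOT 1=0 G4=G0&G3=0&1=0 -> 00100
Step 3: G0=G0&G2=0&1=0 G1=G0=0 G2=1(const) G3=NOT G2=NOT 1=0 G4=G0&G3=0&0=0 -> 00100
Fixed point reached at step 2: 00100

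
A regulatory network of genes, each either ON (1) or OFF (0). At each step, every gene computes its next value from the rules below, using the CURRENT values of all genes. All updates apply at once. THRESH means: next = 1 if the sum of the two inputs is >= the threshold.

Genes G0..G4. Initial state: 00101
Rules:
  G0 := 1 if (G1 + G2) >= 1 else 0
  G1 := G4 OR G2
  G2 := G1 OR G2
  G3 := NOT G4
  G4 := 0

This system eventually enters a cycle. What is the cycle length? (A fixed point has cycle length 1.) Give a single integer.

Step 0: 00101
Step 1: G0=(0+1>=1)=1 G1=G4|G2=1|1=1 G2=G1|G2=0|1=1 G3=NOT G4=NOT 1=0 G4=0(const) -> 11100
Step 2: G0=(1+1>=1)=1 G1=G4|G2=0|1=1 G2=G1|G2=1|1=1 G3=NOT G4=NOT 0=1 G4=0(const) -> 11110
Step 3: G0=(1+1>=1)=1 G1=G4|G2=0|1=1 G2=G1|G2=1|1=1 G3=NOT G4=NOT 0=1 G4=0(const) -> 11110
State from step 3 equals state from step 2 -> cycle length 1

Answer: 1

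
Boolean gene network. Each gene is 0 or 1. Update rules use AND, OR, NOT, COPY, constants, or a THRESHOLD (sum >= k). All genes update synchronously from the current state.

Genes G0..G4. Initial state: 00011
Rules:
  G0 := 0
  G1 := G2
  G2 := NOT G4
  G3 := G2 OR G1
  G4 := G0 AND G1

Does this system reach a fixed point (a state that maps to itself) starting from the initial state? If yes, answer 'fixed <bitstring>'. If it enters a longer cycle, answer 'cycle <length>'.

Step 0: 00011
Step 1: G0=0(const) G1=G2=0 G2=NOT G4=NOT 1=0 G3=G2|G1=0|0=0 G4=G0&G1=0&0=0 -> 00000
Step 2: G0=0(const) G1=G2=0 G2=NOT G4=NOT 0=1 G3=G2|G1=0|0=0 G4=G0&G1=0&0=0 -> 00100
Step 3: G0=0(const) G1=G2=1 G2=NOT G4=NOT 0=1 G3=G2|G1=1|0=1 G4=G0&G1=0&0=0 -> 01110
Step 4: G0=0(const) G1=G2=1 G2=NOT G4=NOT 0=1 G3=G2|G1=1|1=1 G4=G0&G1=0&1=0 -> 01110
Fixed point reached at step 3: 01110

Answer: fixed 01110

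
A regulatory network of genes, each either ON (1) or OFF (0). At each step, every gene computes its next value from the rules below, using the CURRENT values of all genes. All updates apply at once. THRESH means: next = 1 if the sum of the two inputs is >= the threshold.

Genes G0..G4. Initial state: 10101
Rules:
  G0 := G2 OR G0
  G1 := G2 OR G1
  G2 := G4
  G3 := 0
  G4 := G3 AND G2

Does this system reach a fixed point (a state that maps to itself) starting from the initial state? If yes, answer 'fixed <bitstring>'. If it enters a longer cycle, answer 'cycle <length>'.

Answer: fixed 11000

Derivation:
Step 0: 10101
Step 1: G0=G2|G0=1|1=1 G1=G2|G1=1|0=1 G2=G4=1 G3=0(const) G4=G3&G2=0&1=0 -> 11100
Step 2: G0=G2|G0=1|1=1 G1=G2|G1=1|1=1 G2=G4=0 G3=0(const) G4=G3&G2=0&1=0 -> 11000
Step 3: G0=G2|G0=0|1=1 G1=G2|G1=0|1=1 G2=G4=0 G3=0(const) G4=G3&G2=0&0=0 -> 11000
Fixed point reached at step 2: 11000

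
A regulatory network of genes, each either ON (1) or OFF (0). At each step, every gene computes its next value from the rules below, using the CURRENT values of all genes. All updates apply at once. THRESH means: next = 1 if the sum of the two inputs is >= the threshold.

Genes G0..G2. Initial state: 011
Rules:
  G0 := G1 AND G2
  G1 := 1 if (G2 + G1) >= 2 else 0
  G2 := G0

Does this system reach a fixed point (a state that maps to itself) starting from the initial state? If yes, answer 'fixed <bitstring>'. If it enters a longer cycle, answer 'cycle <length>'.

Answer: fixed 000

Derivation:
Step 0: 011
Step 1: G0=G1&G2=1&1=1 G1=(1+1>=2)=1 G2=G0=0 -> 110
Step 2: G0=G1&G2=1&0=0 G1=(0+1>=2)=0 G2=G0=1 -> 001
Step 3: G0=G1&G2=0&1=0 G1=(1+0>=2)=0 G2=G0=0 -> 000
Step 4: G0=G1&G2=0&0=0 G1=(0+0>=2)=0 G2=G0=0 -> 000
Fixed point reached at step 3: 000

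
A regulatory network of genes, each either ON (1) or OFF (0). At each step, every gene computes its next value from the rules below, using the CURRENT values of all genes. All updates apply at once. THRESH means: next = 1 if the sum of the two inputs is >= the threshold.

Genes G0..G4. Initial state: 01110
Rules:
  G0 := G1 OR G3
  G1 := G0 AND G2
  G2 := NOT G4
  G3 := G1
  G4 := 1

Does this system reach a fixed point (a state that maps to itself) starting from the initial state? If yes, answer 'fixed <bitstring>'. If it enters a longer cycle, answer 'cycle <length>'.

Answer: fixed 00001

Derivation:
Step 0: 01110
Step 1: G0=G1|G3=1|1=1 G1=G0&G2=0&1=0 G2=NOT G4=NOT 0=1 G3=G1=1 G4=1(const) -> 10111
Step 2: G0=G1|G3=0|1=1 G1=G0&G2=1&1=1 G2=NOT G4=NOT 1=0 G3=G1=0 G4=1(const) -> 11001
Step 3: G0=G1|G3=1|0=1 G1=G0&G2=1&0=0 G2=NOT G4=NOT 1=0 G3=G1=1 G4=1(const) -> 10011
Step 4: G0=G1|G3=0|1=1 G1=G0&G2=1&0=0 G2=NOT G4=NOT 1=0 G3=G1=0 G4=1(const) -> 10001
Step 5: G0=G1|G3=0|0=0 G1=G0&G2=1&0=0 G2=NOT G4=NOT 1=0 G3=G1=0 G4=1(const) -> 00001
Step 6: G0=G1|G3=0|0=0 G1=G0&G2=0&0=0 G2=NOT G4=NOT 1=0 G3=G1=0 G4=1(const) -> 00001
Fixed point reached at step 5: 00001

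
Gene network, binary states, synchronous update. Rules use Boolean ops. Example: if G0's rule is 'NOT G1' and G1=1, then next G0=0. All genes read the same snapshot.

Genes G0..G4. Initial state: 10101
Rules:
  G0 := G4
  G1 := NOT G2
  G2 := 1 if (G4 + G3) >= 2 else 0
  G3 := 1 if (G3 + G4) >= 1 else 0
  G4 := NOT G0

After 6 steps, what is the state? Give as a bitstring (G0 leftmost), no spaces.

Step 1: G0=G4=1 G1=NOT G2=NOT 1=0 G2=(1+0>=2)=0 G3=(0+1>=1)=1 G4=NOT G0=NOT 1=0 -> 10010
Step 2: G0=G4=0 G1=NOT G2=NOT 0=1 G2=(0+1>=2)=0 G3=(1+0>=1)=1 G4=NOT G0=NOT 1=0 -> 01010
Step 3: G0=G4=0 G1=NOT G2=NOT 0=1 G2=(0+1>=2)=0 G3=(1+0>=1)=1 G4=NOT G0=NOT 0=1 -> 01011
Step 4: G0=G4=1 G1=NOT G2=NOT 0=1 G2=(1+1>=2)=1 G3=(1+1>=1)=1 G4=NOT G0=NOT 0=1 -> 11111
Step 5: G0=G4=1 G1=NOT G2=NOT 1=0 G2=(1+1>=2)=1 G3=(1+1>=1)=1 G4=NOT G0=NOT 1=0 -> 10110
Step 6: G0=G4=0 G1=NOT G2=NOT 1=0 G2=(0+1>=2)=0 G3=(1+0>=1)=1 G4=NOT G0=NOT 1=0 -> 00010

00010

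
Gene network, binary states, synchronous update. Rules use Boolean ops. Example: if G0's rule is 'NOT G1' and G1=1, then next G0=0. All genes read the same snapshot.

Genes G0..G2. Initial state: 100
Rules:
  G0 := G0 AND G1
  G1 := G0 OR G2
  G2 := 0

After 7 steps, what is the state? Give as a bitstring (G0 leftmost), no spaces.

Step 1: G0=G0&G1=1&0=0 G1=G0|G2=1|0=1 G2=0(const) -> 010
Step 2: G0=G0&G1=0&1=0 G1=G0|G2=0|0=0 G2=0(const) -> 000
Step 3: G0=G0&G1=0&0=0 G1=G0|G2=0|0=0 G2=0(const) -> 000
Step 4: G0=G0&G1=0&0=0 G1=G0|G2=0|0=0 G2=0(const) -> 000
Step 5: G0=G0&G1=0&0=0 G1=G0|G2=0|0=0 G2=0(const) -> 000
Step 6: G0=G0&G1=0&0=0 G1=G0|G2=0|0=0 G2=0(const) -> 000
Step 7: G0=G0&G1=0&0=0 G1=G0|G2=0|0=0 G2=0(const) -> 000

000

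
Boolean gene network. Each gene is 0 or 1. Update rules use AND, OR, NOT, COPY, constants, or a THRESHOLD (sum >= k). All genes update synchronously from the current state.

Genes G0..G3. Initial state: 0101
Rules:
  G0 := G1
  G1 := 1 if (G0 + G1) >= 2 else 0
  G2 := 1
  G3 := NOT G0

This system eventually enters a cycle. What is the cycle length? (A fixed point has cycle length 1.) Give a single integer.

Answer: 1

Derivation:
Step 0: 0101
Step 1: G0=G1=1 G1=(0+1>=2)=0 G2=1(const) G3=NOT G0=NOT 0=1 -> 1011
Step 2: G0=G1=0 G1=(1+0>=2)=0 G2=1(const) G3=NOT G0=NOT 1=0 -> 0010
Step 3: G0=G1=0 G1=(0+0>=2)=0 G2=1(const) G3=NOT G0=NOT 0=1 -> 0011
Step 4: G0=G1=0 G1=(0+0>=2)=0 G2=1(const) G3=NOT G0=NOT 0=1 -> 0011
State from step 4 equals state from step 3 -> cycle length 1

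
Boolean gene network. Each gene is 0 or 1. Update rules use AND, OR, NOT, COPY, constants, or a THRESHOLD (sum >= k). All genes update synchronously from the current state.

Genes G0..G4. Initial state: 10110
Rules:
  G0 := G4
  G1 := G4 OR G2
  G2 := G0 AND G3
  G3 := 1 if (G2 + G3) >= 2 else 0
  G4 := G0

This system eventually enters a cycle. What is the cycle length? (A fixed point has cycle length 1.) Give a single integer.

Step 0: 10110
Step 1: G0=G4=0 G1=G4|G2=0|1=1 G2=G0&G3=1&1=1 G3=(1+1>=2)=1 G4=G0=1 -> 01111
Step 2: G0=G4=1 G1=G4|G2=1|1=1 G2=G0&G3=0&1=0 G3=(1+1>=2)=1 G4=G0=0 -> 11010
Step 3: G0=G4=0 G1=G4|G2=0|0=0 G2=G0&G3=1&1=1 G3=(0+1>=2)=0 G4=G0=1 -> 00101
Step 4: G0=G4=1 G1=G4|G2=1|1=1 G2=G0&G3=0&0=0 G3=(1+0>=2)=0 G4=G0=0 -> 11000
Step 5: G0=G4=0 G1=G4|G2=0|0=0 G2=G0&G3=1&0=0 G3=(0+0>=2)=0 G4=G0=1 -> 00001
Step 6: G0=G4=1 G1=G4|G2=1|0=1 G2=G0&G3=0&0=0 G3=(0+0>=2)=0 G4=G0=0 -> 11000
State from step 6 equals state from step 4 -> cycle length 2

Answer: 2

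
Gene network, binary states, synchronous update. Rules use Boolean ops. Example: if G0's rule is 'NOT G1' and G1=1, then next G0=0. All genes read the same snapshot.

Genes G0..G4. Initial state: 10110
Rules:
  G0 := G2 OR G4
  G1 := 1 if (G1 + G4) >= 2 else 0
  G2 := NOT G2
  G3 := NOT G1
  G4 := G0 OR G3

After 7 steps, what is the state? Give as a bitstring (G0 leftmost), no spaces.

Step 1: G0=G2|G4=1|0=1 G1=(0+0>=2)=0 G2=NOT G2=NOT 1=0 G3=NOT G1=NOT 0=1 G4=G0|G3=1|1=1 -> 10011
Step 2: G0=G2|G4=0|1=1 G1=(0+1>=2)=0 G2=NOT G2=NOT 0=1 G3=NOT G1=NOT 0=1 G4=G0|G3=1|1=1 -> 10111
Step 3: G0=G2|G4=1|1=1 G1=(0+1>=2)=0 G2=NOT G2=NOT 1=0 G3=NOT G1=NOT 0=1 G4=G0|G3=1|1=1 -> 10011
Step 4: G0=G2|G4=0|1=1 G1=(0+1>=2)=0 G2=NOT G2=NOT 0=1 G3=NOT G1=NOT 0=1 G4=G0|G3=1|1=1 -> 10111
Step 5: G0=G2|G4=1|1=1 G1=(0+1>=2)=0 G2=NOT G2=NOT 1=0 G3=NOT G1=NOT 0=1 G4=G0|G3=1|1=1 -> 10011
Step 6: G0=G2|G4=0|1=1 G1=(0+1>=2)=0 G2=NOT G2=NOT 0=1 G3=NOT G1=NOT 0=1 G4=G0|G3=1|1=1 -> 10111
Step 7: G0=G2|G4=1|1=1 G1=(0+1>=2)=0 G2=NOT G2=NOT 1=0 G3=NOT G1=NOT 0=1 G4=G0|G3=1|1=1 -> 10011

10011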